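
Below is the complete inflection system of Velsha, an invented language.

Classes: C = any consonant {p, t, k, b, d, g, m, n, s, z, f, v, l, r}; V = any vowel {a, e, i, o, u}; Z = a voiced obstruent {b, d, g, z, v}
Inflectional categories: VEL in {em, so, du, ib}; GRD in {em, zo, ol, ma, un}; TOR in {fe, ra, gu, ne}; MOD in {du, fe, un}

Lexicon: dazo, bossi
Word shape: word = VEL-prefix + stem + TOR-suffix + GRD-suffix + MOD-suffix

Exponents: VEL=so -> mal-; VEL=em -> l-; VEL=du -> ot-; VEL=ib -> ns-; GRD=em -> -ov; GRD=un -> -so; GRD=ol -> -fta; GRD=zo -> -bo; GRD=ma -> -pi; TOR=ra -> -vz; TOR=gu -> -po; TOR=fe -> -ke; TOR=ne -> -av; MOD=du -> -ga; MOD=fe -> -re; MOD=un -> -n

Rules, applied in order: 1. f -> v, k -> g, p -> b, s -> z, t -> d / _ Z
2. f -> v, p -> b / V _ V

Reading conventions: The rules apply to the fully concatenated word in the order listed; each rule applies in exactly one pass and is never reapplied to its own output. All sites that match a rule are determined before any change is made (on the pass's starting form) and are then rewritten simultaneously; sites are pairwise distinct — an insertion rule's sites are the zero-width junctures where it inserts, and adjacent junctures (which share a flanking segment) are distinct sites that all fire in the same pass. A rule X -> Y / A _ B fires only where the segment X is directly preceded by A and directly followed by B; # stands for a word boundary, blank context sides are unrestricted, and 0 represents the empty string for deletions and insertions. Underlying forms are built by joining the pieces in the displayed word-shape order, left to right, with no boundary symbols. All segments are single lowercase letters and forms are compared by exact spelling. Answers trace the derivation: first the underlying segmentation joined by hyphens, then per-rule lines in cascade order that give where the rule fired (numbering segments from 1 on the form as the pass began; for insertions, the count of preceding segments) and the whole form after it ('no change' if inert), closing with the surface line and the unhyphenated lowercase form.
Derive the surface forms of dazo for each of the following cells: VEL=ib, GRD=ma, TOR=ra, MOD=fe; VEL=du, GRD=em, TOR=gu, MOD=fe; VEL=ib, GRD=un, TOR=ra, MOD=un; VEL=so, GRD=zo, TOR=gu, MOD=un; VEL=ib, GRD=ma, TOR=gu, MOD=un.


cell VEL=ib, GRD=ma, TOR=ra, MOD=fe:
underlying: ns-dazo-vz-pi-re
1. f -> v, k -> g, p -> b, s -> z, t -> d / _ Z: fires at position(s) 2: nzdazovzpire
2. f -> v, p -> b / V _ V: no change
surface: nzdazovzpire

cell VEL=du, GRD=em, TOR=gu, MOD=fe:
underlying: ot-dazo-po-ov-re
1. f -> v, k -> g, p -> b, s -> z, t -> d / _ Z: fires at position(s) 2: oddazopoovre
2. f -> v, p -> b / V _ V: fires at position(s) 7: oddazoboovre
surface: oddazoboovre

cell VEL=ib, GRD=un, TOR=ra, MOD=un:
underlying: ns-dazo-vz-so-n
1. f -> v, k -> g, p -> b, s -> z, t -> d / _ Z: fires at position(s) 2: nzdazovzson
2. f -> v, p -> b / V _ V: no change
surface: nzdazovzson

cell VEL=so, GRD=zo, TOR=gu, MOD=un:
underlying: mal-dazo-po-bo-n
1. f -> v, k -> g, p -> b, s -> z, t -> d / _ Z: no change
2. f -> v, p -> b / V _ V: fires at position(s) 8: maldazobobon
surface: maldazobobon

cell VEL=ib, GRD=ma, TOR=gu, MOD=un:
underlying: ns-dazo-po-pi-n
1. f -> v, k -> g, p -> b, s -> z, t -> d / _ Z: fires at position(s) 2: nzdazopopin
2. f -> v, p -> b / V _ V: fires at position(s) 7, 9: nzdazobobin
surface: nzdazobobin


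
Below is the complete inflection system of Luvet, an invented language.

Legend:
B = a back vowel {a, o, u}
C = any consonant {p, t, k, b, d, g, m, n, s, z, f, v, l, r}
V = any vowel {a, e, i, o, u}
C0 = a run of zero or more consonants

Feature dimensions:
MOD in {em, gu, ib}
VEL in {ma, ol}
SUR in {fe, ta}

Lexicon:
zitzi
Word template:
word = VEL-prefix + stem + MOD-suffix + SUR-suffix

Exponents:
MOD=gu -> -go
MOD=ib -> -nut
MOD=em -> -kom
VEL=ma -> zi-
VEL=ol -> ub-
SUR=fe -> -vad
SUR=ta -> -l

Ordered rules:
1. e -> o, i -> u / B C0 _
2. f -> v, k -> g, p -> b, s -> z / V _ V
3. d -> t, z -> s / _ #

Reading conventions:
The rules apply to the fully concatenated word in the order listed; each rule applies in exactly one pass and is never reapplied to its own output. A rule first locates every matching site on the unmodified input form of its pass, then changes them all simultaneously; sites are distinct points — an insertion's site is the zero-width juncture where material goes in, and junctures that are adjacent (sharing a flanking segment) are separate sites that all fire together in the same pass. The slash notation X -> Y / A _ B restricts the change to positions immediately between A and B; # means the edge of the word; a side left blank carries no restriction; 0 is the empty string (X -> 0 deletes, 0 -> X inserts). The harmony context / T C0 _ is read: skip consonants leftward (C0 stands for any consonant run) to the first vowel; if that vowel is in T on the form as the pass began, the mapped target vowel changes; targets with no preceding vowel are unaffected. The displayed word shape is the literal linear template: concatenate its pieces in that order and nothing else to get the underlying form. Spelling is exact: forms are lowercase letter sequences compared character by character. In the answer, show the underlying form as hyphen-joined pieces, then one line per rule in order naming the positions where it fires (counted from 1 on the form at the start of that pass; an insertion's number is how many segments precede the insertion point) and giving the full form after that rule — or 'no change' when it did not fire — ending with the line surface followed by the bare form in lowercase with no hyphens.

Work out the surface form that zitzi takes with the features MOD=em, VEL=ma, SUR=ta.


underlying: zi-zitzi-kom-l
1. e -> o, i -> u / B C0 _: no change
2. f -> v, k -> g, p -> b, s -> z / V _ V: fires at position(s) 8: zizitzigoml
3. d -> t, z -> s / _ #: no change
surface: zizitzigoml


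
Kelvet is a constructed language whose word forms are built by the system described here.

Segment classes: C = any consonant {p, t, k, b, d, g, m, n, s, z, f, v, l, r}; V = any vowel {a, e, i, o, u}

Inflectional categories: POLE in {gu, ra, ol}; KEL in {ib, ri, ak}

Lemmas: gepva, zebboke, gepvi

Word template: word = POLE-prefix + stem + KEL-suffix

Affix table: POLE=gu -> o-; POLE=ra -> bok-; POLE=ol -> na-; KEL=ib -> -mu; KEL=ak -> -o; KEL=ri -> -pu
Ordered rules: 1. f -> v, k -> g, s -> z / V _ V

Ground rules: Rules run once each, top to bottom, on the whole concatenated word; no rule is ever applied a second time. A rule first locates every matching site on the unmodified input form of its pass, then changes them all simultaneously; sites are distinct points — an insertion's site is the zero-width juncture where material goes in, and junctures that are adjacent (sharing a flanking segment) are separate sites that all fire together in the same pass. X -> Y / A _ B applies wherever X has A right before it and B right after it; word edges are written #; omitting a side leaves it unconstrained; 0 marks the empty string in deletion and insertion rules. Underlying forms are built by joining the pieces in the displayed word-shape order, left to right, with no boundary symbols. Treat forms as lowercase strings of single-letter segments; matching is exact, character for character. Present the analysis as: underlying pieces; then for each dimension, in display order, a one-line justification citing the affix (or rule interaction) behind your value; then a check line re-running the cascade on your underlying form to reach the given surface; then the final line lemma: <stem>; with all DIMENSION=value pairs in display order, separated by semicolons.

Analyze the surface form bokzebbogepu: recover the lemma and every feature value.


underlying: bok-zebboke-pu
POLE=ra - signalled by the affix bok-
KEL=ri - signalled by the affix -pu
check: bokzebbokepu -> bokzebbogepu
lemma: zebboke; POLE=ra; KEL=ri


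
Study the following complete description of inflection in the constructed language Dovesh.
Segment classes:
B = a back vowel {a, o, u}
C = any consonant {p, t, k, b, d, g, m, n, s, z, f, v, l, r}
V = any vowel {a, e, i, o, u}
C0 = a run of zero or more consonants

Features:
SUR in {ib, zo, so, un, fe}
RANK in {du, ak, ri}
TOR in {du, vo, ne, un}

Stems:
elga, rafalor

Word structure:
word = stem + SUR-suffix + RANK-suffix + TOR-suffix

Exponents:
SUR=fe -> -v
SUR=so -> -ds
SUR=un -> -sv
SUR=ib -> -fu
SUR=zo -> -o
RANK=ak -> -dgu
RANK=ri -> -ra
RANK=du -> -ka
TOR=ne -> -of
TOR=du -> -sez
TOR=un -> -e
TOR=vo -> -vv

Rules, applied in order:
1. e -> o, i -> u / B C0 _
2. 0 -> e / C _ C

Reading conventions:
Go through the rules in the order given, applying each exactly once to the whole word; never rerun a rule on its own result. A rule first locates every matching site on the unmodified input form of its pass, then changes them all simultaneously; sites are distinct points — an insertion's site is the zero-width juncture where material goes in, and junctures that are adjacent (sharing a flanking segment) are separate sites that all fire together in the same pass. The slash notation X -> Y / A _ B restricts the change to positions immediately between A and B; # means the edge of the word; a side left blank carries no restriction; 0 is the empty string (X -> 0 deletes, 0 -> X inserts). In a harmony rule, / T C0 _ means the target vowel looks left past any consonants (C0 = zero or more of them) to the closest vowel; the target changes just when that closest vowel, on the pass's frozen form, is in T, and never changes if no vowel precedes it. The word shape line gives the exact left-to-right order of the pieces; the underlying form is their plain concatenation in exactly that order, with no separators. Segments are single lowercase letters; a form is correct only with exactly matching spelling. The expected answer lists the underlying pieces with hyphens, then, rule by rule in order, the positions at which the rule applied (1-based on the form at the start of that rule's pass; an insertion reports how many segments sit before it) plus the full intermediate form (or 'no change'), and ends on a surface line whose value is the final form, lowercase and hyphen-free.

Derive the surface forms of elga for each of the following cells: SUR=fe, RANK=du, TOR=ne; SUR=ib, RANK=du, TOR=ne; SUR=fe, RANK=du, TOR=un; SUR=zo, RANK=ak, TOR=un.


cell SUR=fe, RANK=du, TOR=ne:
underlying: elga-v-ka-of
1. e -> o, i -> u / B C0 _: no change
2. 0 -> e / C _ C: inserts after position(s) 2, 5: elegavekaof
surface: elegavekaof

cell SUR=ib, RANK=du, TOR=ne:
underlying: elga-fu-ka-of
1. e -> o, i -> u / B C0 _: no change
2. 0 -> e / C _ C: inserts after position(s) 2: elegafukaof
surface: elegafukaof

cell SUR=fe, RANK=du, TOR=un:
underlying: elga-v-ka-e
1. e -> o, i -> u / B C0 _: fires at position(s) 8: elgavkao
2. 0 -> e / C _ C: inserts after position(s) 2, 5: elegavekao
surface: elegavekao

cell SUR=zo, RANK=ak, TOR=un:
underlying: elga-o-dgu-e
1. e -> o, i -> u / B C0 _: fires at position(s) 9: elgaodguo
2. 0 -> e / C _ C: inserts after position(s) 2, 6: elegaodeguo
surface: elegaodeguo


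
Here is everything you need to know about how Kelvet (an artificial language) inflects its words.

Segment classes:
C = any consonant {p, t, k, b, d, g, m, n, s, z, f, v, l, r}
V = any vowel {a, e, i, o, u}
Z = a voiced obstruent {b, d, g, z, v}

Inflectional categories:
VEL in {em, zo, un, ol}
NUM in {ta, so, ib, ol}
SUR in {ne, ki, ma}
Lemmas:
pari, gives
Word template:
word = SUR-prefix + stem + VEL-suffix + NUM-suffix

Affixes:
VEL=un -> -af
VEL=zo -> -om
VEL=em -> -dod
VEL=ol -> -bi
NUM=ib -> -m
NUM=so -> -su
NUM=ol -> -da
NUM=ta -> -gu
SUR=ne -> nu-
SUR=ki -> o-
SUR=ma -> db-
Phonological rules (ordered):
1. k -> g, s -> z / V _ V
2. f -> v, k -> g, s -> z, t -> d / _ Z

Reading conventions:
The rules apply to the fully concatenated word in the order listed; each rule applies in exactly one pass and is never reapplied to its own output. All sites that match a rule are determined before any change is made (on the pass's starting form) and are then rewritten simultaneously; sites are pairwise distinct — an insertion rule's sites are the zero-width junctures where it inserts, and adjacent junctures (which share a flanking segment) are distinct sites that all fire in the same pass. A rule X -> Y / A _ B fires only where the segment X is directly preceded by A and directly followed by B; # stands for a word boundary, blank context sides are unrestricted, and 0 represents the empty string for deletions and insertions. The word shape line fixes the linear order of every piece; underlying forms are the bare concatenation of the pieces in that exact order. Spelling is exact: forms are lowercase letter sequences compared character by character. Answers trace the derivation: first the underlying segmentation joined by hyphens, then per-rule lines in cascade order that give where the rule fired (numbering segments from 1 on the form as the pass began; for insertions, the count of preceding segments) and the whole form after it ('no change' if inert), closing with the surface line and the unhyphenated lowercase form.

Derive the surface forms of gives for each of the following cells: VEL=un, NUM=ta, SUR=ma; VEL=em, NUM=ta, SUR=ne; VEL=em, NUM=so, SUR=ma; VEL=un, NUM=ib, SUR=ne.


cell VEL=un, NUM=ta, SUR=ma:
underlying: db-gives-af-gu
1. k -> g, s -> z / V _ V: fires at position(s) 7: dbgivezafgu
2. f -> v, k -> g, s -> z, t -> d / _ Z: fires at position(s) 9: dbgivezavgu
surface: dbgivezavgu

cell VEL=em, NUM=ta, SUR=ne:
underlying: nu-gives-dod-gu
1. k -> g, s -> z / V _ V: no change
2. f -> v, k -> g, s -> z, t -> d / _ Z: fires at position(s) 7: nugivezdodgu
surface: nugivezdodgu

cell VEL=em, NUM=so, SUR=ma:
underlying: db-gives-dod-su
1. k -> g, s -> z / V _ V: no change
2. f -> v, k -> g, s -> z, t -> d / _ Z: fires at position(s) 7: dbgivezdodsu
surface: dbgivezdodsu

cell VEL=un, NUM=ib, SUR=ne:
underlying: nu-gives-af-m
1. k -> g, s -> z / V _ V: fires at position(s) 7: nugivezafm
2. f -> v, k -> g, s -> z, t -> d / _ Z: no change
surface: nugivezafm


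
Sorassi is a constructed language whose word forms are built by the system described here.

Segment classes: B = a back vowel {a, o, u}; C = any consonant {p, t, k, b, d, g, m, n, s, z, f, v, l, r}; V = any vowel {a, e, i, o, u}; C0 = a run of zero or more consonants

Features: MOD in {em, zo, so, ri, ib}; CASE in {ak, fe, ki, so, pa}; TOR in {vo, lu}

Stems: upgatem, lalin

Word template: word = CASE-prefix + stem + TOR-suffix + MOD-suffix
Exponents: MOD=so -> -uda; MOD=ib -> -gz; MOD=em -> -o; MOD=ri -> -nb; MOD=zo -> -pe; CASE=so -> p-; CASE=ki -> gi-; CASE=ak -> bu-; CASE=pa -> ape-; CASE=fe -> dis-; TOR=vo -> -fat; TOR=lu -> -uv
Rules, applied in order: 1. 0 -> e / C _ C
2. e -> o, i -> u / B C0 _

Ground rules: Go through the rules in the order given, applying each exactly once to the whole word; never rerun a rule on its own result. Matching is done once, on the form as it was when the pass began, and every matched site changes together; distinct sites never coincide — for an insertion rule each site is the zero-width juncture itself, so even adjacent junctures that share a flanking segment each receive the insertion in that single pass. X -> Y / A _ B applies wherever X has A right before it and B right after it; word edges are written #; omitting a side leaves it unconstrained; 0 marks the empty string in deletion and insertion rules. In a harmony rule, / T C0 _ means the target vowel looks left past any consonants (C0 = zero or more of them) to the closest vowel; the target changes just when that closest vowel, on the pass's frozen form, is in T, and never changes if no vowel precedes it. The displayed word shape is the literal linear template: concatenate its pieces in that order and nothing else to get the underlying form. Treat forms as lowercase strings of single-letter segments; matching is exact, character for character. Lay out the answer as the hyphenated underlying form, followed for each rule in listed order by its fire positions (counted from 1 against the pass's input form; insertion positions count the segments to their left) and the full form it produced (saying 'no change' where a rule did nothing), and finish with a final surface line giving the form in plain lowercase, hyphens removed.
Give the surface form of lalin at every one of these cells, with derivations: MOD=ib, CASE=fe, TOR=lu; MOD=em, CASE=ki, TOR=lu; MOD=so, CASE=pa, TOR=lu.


cell MOD=ib, CASE=fe, TOR=lu:
underlying: dis-lalin-uv-gz
1. 0 -> e / C _ C: inserts after position(s) 3, 10, 11: diselalinuvegez
2. e -> o, i -> u / B C0 _: fires at position(s) 8, 12: diselalunuvogez
surface: diselalunuvogez

cell MOD=em, CASE=ki, TOR=lu:
underlying: gi-lalin-uv-o
1. 0 -> e / C _ C: no change
2. e -> o, i -> u / B C0 _: fires at position(s) 6: gilalunuvo
surface: gilalunuvo

cell MOD=so, CASE=pa, TOR=lu:
underlying: ape-lalin-uv-uda
1. 0 -> e / C _ C: no change
2. e -> o, i -> u / B C0 _: fires at position(s) 3, 7: apolalunuvuda
surface: apolalunuvuda


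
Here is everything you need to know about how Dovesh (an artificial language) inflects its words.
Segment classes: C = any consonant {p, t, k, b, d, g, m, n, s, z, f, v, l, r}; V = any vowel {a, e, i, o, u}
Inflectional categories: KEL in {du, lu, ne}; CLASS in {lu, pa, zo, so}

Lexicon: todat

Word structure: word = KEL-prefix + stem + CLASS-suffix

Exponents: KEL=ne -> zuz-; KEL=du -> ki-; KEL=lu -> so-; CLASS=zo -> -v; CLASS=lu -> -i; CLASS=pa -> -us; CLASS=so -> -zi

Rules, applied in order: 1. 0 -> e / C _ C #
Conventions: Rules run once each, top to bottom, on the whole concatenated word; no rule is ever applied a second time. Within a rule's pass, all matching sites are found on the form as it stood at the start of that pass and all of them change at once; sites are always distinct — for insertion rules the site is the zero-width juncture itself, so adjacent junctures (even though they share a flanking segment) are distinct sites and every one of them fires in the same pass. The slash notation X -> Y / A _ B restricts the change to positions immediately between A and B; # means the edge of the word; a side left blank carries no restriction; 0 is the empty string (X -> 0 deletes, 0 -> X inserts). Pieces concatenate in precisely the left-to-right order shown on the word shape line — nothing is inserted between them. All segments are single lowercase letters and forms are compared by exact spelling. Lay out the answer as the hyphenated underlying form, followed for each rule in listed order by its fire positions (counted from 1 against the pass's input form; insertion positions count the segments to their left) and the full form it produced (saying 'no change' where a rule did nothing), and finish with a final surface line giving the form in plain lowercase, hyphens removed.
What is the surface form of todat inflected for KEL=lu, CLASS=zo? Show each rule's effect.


underlying: so-todat-v
1. 0 -> e / C _ C #: inserts after position(s) 7: sotodatev
surface: sotodatev


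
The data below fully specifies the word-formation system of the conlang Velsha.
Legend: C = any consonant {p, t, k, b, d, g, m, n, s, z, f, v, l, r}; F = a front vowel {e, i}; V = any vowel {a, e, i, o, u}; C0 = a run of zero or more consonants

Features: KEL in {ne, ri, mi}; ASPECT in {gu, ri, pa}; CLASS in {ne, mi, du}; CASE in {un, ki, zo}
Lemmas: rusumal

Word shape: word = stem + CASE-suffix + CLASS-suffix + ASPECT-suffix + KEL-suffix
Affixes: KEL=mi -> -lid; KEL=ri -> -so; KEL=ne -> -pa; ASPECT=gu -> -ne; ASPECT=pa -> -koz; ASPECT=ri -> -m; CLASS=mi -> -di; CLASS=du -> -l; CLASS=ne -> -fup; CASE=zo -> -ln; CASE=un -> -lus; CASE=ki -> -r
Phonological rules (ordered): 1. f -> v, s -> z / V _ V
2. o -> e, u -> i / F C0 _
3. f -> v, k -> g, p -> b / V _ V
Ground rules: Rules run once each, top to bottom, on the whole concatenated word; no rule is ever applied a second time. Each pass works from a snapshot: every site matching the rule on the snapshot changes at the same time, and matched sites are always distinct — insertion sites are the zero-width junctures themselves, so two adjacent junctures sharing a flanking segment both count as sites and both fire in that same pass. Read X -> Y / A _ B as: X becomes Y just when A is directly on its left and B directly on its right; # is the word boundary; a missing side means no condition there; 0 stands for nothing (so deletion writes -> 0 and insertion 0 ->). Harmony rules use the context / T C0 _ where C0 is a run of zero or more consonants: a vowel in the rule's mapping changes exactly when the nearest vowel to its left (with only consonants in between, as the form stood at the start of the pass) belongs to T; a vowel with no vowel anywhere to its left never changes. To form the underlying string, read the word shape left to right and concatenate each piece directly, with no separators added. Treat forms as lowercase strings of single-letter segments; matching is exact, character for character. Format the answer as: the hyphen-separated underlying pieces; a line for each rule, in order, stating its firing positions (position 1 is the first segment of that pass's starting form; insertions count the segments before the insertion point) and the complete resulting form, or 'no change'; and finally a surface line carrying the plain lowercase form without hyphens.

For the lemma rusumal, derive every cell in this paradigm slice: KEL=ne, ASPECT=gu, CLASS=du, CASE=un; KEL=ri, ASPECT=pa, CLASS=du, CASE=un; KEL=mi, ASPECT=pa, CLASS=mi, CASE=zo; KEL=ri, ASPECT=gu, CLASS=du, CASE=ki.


cell KEL=ne, ASPECT=gu, CLASS=du, CASE=un:
underlying: rusumal-lus-l-ne-pa
1. f -> v, s -> z / V _ V: fires at position(s) 3: ruzumalluslnepa
2. o -> e, u -> i / F C0 _: no change
3. f -> v, k -> g, p -> b / V _ V: fires at position(s) 14: ruzumalluslneba
surface: ruzumalluslneba

cell KEL=ri, ASPECT=pa, CLASS=du, CASE=un:
underlying: rusumal-lus-l-koz-so
1. f -> v, s -> z / V _ V: fires at position(s) 3: ruzumalluslkozso
2. o -> e, u -> i / F C0 _: no change
3. f -> v, k -> g, p -> b / V _ V: no change
surface: ruzumalluslkozso

cell KEL=mi, ASPECT=pa, CLASS=mi, CASE=zo:
underlying: rusumal-ln-di-koz-lid
1. f -> v, s -> z / V _ V: fires at position(s) 3: ruzumallndikozlid
2. o -> e, u -> i / F C0 _: fires at position(s) 13: ruzumallndikezlid
3. f -> v, k -> g, p -> b / V _ V: fires at position(s) 12: ruzumallndigezlid
surface: ruzumallndigezlid

cell KEL=ri, ASPECT=gu, CLASS=du, CASE=ki:
underlying: rusumal-r-l-ne-so
1. f -> v, s -> z / V _ V: fires at position(s) 3, 12: ruzumalrlnezo
2. o -> e, u -> i / F C0 _: fires at position(s) 13: ruzumalrlneze
3. f -> v, k -> g, p -> b / V _ V: no change
surface: ruzumalrlneze


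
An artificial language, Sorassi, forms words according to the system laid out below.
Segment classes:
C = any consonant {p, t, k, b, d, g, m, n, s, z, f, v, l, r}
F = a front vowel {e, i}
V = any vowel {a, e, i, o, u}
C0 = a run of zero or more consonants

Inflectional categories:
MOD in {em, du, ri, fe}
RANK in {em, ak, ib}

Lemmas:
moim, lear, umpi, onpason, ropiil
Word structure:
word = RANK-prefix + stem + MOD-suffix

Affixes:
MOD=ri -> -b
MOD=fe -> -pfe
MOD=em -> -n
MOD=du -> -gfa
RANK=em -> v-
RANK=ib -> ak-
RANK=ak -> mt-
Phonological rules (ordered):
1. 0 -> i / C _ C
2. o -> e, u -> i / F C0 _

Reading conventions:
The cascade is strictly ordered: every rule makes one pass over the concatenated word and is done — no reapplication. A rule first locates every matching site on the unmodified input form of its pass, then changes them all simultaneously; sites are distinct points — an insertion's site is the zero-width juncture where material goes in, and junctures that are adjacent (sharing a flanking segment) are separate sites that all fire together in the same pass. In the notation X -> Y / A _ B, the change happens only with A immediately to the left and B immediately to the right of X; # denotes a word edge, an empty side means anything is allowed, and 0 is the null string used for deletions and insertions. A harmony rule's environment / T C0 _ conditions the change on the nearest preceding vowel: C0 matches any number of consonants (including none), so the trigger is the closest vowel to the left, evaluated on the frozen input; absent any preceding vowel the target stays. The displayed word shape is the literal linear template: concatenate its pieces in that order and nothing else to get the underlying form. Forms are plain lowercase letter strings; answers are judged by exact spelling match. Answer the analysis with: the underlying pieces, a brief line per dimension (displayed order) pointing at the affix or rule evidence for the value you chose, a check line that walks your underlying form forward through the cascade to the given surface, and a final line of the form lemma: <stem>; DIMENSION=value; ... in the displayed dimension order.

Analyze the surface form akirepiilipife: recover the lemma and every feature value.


underlying: ak-ropiil-pfe
MOD=fe - signalled by the affix -pfe
RANK=ib - signalled by the affix ak-
check: akropiilpfe -> akiropiilipife -> akirepiilipife
lemma: ropiil; MOD=fe; RANK=ib


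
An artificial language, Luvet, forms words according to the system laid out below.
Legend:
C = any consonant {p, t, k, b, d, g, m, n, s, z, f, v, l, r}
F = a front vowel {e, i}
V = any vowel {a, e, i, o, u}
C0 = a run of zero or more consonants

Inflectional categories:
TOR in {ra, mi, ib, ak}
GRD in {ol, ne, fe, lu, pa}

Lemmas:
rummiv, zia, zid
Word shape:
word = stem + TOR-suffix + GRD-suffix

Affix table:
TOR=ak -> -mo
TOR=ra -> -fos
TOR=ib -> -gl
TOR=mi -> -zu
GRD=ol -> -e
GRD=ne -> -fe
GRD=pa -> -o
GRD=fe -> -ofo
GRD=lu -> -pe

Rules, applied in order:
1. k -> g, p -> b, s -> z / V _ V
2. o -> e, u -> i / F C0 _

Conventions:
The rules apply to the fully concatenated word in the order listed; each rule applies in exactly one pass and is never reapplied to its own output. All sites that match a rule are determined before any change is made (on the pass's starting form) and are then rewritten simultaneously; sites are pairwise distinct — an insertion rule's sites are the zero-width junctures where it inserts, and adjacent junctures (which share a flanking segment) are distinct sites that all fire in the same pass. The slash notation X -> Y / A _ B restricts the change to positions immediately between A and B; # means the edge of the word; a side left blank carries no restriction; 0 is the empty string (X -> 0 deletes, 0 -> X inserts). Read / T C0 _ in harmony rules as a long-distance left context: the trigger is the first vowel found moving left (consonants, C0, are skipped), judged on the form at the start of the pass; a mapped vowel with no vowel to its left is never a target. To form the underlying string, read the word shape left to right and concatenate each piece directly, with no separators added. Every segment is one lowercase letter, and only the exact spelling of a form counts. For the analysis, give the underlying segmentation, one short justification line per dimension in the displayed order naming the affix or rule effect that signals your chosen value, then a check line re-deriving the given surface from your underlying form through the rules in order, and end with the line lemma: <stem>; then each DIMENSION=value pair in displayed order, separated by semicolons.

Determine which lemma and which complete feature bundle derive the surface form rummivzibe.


underlying: rummiv-zu-pe
TOR=mi - signalled by the affix -zu
GRD=lu - signalled by the affix -pe
check: rummivzupe -> rummivzube -> rummivzibe
lemma: rummiv; TOR=mi; GRD=lu


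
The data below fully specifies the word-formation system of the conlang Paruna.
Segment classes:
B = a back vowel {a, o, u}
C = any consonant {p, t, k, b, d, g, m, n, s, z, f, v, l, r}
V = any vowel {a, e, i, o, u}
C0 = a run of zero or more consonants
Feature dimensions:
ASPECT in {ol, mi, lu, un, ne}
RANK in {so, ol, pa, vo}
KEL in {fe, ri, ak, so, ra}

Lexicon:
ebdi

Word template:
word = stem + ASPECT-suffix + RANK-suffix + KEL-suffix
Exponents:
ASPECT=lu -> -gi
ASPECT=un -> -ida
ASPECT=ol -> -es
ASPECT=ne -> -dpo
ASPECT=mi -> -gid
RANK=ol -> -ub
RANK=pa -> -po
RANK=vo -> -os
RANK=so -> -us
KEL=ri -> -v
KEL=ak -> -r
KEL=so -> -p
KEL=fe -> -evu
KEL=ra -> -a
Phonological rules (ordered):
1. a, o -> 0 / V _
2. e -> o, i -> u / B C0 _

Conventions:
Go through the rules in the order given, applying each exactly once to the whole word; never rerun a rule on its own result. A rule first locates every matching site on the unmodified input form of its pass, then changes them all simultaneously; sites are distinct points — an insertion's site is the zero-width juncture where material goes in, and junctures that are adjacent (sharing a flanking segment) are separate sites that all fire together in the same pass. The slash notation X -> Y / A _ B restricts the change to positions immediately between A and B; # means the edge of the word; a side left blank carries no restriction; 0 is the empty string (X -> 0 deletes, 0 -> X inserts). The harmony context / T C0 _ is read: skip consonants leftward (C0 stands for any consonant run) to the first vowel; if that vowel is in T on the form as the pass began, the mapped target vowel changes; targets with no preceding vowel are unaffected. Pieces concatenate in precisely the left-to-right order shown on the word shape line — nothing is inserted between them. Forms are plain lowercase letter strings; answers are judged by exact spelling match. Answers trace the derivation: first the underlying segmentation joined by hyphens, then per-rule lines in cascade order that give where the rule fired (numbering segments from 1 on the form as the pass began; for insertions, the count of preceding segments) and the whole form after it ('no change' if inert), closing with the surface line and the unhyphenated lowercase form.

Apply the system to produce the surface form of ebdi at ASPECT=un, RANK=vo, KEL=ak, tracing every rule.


underlying: ebdi-ida-os-r
1. a, o -> 0 / V _: fires at position(s) 8: ebdiidasr
2. e -> o, i -> u / B C0 _: no change
surface: ebdiidasr


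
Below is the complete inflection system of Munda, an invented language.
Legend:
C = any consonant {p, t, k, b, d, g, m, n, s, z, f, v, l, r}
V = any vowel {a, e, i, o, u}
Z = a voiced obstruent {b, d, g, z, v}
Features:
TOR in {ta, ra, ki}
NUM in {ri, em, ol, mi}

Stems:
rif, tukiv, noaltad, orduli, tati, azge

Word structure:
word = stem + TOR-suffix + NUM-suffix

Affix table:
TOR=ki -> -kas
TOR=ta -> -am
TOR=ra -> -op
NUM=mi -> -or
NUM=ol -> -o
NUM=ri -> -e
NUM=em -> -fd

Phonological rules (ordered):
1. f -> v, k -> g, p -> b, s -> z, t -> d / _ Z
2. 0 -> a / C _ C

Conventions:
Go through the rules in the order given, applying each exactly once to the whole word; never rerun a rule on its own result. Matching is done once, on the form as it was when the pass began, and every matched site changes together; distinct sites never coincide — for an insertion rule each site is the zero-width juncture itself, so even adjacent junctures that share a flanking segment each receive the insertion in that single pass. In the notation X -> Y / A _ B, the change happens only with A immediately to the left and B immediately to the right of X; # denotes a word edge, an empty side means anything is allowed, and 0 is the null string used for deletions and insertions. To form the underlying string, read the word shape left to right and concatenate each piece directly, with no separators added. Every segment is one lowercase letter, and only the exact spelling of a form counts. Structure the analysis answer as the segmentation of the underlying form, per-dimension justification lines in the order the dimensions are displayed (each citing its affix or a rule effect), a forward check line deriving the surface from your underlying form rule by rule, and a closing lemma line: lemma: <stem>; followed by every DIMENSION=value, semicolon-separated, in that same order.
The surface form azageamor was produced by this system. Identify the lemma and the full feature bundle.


underlying: azge-am-or
TOR=ta - signalled by the affix -am
NUM=mi - signalled by the affix -or
check: azgeamor -> azgeamor -> azageamor
lemma: azge; TOR=ta; NUM=mi


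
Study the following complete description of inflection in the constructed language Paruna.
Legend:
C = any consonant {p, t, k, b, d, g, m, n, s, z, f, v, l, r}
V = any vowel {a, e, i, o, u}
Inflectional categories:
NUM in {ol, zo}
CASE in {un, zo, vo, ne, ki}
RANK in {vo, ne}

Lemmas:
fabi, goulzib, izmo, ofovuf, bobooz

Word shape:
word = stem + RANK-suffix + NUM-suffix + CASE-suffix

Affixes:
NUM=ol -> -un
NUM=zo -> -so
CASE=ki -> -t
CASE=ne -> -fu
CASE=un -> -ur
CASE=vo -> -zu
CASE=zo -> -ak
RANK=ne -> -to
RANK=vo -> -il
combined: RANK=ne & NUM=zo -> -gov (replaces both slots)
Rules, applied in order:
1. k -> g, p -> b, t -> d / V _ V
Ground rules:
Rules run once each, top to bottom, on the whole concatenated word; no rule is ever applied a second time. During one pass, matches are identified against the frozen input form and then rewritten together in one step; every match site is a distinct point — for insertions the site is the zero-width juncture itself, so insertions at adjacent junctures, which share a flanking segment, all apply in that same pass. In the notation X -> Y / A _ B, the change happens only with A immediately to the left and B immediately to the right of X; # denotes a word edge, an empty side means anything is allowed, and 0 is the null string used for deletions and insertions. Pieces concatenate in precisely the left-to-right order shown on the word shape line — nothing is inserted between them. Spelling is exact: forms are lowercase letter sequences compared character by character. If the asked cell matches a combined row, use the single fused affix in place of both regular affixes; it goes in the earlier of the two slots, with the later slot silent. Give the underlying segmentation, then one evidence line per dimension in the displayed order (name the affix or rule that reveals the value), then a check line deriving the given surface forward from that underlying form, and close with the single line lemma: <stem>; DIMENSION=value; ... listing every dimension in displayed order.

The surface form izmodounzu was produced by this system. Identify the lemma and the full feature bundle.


underlying: izmo-to-un-zu
NUM=ol - signalled by the affix -un
CASE=vo - signalled by the affix -zu
RANK=ne - signalled by the affix -to
check: izmotounzu -> izmodounzu
lemma: izmo; NUM=ol; CASE=vo; RANK=ne


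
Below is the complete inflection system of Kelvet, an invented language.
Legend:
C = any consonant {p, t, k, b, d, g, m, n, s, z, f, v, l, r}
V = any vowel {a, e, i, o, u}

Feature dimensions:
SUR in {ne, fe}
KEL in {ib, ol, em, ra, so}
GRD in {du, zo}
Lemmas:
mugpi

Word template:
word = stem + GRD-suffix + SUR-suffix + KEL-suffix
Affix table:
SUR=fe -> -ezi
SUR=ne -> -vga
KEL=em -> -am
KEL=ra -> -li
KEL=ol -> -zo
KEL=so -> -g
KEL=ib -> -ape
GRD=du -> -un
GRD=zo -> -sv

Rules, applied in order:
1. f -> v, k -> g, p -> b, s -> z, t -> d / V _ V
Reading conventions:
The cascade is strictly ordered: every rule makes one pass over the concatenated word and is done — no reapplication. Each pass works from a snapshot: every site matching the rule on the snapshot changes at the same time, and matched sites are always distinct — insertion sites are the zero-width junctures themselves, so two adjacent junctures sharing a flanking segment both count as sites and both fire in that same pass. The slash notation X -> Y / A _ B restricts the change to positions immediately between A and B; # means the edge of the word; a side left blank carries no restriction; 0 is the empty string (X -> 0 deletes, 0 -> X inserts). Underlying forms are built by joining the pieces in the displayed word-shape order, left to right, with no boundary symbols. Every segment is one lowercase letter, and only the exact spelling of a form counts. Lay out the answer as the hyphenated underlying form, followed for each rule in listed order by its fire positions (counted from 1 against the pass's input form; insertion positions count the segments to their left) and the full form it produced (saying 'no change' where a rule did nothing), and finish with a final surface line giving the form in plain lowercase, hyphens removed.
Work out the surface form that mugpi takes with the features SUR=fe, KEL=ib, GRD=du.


underlying: mugpi-un-ezi-ape
1. f -> v, k -> g, p -> b, s -> z, t -> d / V _ V: fires at position(s) 12: mugpiuneziabe
surface: mugpiuneziabe


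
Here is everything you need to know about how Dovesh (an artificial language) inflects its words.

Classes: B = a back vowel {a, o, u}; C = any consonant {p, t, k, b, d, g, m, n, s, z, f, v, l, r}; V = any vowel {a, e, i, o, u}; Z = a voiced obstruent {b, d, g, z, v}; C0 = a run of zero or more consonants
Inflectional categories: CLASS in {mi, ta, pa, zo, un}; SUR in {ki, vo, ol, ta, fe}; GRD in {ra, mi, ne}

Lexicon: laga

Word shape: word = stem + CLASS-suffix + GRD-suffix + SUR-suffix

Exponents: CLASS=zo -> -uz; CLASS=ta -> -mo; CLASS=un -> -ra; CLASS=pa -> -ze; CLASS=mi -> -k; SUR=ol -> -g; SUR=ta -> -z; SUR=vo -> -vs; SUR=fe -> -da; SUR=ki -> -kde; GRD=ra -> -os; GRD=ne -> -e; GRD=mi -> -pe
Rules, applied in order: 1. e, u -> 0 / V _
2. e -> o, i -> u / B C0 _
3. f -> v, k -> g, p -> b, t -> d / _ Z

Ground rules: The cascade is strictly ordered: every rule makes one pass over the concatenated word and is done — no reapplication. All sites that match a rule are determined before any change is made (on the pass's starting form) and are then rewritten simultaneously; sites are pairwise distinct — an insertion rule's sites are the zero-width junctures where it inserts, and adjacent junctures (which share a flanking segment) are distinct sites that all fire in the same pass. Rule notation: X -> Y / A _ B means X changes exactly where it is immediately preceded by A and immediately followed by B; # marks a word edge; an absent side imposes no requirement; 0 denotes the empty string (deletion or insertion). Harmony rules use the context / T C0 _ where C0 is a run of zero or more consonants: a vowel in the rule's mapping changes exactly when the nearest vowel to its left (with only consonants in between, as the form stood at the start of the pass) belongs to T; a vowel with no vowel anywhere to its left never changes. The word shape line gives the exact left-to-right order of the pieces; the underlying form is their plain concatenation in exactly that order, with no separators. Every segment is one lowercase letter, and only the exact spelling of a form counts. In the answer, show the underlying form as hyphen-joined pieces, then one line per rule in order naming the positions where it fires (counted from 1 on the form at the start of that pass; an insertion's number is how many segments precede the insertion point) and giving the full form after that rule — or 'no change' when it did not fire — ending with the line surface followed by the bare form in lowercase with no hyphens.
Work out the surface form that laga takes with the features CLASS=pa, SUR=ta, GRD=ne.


underlying: laga-ze-e-z
1. e, u -> 0 / V _: fires at position(s) 7: lagazez
2. e -> o, i -> u / B C0 _: fires at position(s) 6: lagazoz
3. f -> v, k -> g, p -> b, t -> d / _ Z: no change
surface: lagazoz


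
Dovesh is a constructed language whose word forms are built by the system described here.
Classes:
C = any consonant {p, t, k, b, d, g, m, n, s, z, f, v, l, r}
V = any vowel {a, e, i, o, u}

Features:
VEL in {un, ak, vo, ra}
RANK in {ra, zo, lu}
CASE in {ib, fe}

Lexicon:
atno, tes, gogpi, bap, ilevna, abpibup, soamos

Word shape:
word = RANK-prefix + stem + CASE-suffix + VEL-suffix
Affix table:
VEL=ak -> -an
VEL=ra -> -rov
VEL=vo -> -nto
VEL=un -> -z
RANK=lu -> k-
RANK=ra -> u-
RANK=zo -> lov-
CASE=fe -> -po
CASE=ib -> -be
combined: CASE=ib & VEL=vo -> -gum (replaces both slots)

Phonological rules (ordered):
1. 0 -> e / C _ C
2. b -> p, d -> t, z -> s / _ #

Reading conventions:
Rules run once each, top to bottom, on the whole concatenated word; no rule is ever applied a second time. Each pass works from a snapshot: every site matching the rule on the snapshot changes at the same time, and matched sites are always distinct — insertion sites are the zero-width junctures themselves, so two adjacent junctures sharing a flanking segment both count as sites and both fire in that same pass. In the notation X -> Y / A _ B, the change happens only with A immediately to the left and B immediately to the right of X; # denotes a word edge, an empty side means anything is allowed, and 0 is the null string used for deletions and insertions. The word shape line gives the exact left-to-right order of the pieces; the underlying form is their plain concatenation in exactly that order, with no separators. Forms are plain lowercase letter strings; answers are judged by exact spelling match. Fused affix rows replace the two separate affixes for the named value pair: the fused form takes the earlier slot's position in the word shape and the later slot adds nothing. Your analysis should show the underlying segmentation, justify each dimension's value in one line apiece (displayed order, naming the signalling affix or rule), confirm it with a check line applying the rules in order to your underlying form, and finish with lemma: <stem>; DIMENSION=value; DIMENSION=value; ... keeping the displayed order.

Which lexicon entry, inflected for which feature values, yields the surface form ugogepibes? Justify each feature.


underlying: u-gogpi-be-z
VEL=un - signalled by the affix -z
RANK=ra - signalled by the affix u-
CASE=ib - signalled by the affix -be
check: ugogpibez -> ugogepibez -> ugogepibes
lemma: gogpi; VEL=un; RANK=ra; CASE=ib
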